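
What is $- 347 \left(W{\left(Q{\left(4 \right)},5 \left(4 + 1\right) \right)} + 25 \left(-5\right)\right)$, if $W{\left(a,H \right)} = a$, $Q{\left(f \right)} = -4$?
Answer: $44763$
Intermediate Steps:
$- 347 \left(W{\left(Q{\left(4 \right)},5 \left(4 + 1\right) \right)} + 25 \left(-5\right)\right) = - 347 \left(-4 + 25 \left(-5\right)\right) = - 347 \left(-4 - 125\right) = \left(-347\right) \left(-129\right) = 44763$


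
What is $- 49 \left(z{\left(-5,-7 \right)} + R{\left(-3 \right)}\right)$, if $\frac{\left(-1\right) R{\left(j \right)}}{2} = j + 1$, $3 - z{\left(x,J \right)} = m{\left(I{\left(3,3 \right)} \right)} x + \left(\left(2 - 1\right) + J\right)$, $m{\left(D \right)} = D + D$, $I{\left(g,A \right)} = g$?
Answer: $-2107$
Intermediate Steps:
$m{\left(D \right)} = 2 D$
$z{\left(x,J \right)} = 2 - J - 6 x$ ($z{\left(x,J \right)} = 3 - \left(2 \cdot 3 x + \left(\left(2 - 1\right) + J\right)\right) = 3 - \left(6 x + \left(1 + J\right)\right) = 3 - \left(1 + J + 6 x\right) = 2 - J - 6 x$)
$R{\left(j \right)} = -2 - 2 j$ ($R{\left(j \right)} = - 2 \left(j + 1\right) = - 2 \left(1 + j\right) = -2 - 2 j$)
$- 49 \left(z{\left(-5,-7 \right)} + R{\left(-3 \right)}\right) = - 49 \left(\left(2 - -7 - -30\right) - -4\right) = - 49 \left(\left(2 + 7 + 30\right) + \left(-2 + 6\right)\right) = - 49 \left(39 + 4\right) = \left(-49\right) 43 = -2107$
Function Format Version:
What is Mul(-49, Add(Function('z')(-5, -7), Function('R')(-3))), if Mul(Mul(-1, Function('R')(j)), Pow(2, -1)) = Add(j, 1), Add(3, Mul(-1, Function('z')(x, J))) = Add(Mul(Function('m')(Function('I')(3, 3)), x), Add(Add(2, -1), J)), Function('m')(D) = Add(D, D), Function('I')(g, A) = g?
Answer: -2107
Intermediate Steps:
Function('m')(D) = Mul(2, D)
Function('z')(x, J) = Add(2, Mul(-1, J), Mul(-6, x)) (Function('z')(x, J) = Add(3, Mul(-1, Add(Mul(Mul(2, 3), x), Add(Add(2, -1), J)))) = Add(3, Mul(-1, Add(Mul(6, x), Add(1, J)))) = Add(3, Mul(-1, Add(1, J, Mul(6, x)))) = Add(3, Add(-1, Mul(-1, J), Mul(-6, x))) = Add(2, Mul(-1, J), Mul(-6, x)))
Function('R')(j) = Add(-2, Mul(-2, j)) (Function('R')(j) = Mul(-2, Add(j, 1)) = Mul(-2, Add(1, j)) = Add(-2, Mul(-2, j)))
Mul(-49, Add(Function('z')(-5, -7), Function('R')(-3))) = Mul(-49, Add(Add(2, Mul(-1, -7), Mul(-6, -5)), Add(-2, Mul(-2, -3)))) = Mul(-49, Add(Add(2, 7, 30), Add(-2, 6))) = Mul(-49, Add(39, 4)) = Mul(-49, 43) = -2107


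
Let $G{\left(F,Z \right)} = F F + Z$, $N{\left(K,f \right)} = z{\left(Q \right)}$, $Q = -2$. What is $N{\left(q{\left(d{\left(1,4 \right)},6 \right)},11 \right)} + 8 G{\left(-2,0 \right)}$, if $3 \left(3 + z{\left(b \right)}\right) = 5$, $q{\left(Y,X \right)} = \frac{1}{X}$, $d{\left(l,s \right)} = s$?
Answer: $\frac{92}{3} \approx 30.667$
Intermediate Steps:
$z{\left(b \right)} = - \frac{4}{3}$ ($z{\left(b \right)} = -3 + \frac{1}{3} \cdot 5 = -3 + \frac{5}{3} = - \frac{4}{3}$)
$N{\left(K,f \right)} = - \frac{4}{3}$
$G{\left(F,Z \right)} = Z + F^{2}$ ($G{\left(F,Z \right)} = F^{2} + Z = Z + F^{2}$)
$N{\left(q{\left(d{\left(1,4 \right)},6 \right)},11 \right)} + 8 G{\left(-2,0 \right)} = - \frac{4}{3} + 8 \left(0 + \left(-2\right)^{2}\right) = - \frac{4}{3} + 8 \left(0 + 4\right) = - \frac{4}{3} + 8 \cdot 4 = - \frac{4}{3} + 32 = \frac{92}{3}$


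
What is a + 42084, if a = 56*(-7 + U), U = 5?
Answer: 41972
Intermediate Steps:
a = -112 (a = 56*(-7 + 5) = 56*(-2) = -112)
a + 42084 = -112 + 42084 = 41972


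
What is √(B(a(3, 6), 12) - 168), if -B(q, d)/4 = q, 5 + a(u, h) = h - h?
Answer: 2*I*√37 ≈ 12.166*I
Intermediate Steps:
a(u, h) = -5 (a(u, h) = -5 + (h - h) = -5 + 0 = -5)
B(q, d) = -4*q
√(B(a(3, 6), 12) - 168) = √(-4*(-5) - 168) = √(20 - 168) = √(-148) = 2*I*√37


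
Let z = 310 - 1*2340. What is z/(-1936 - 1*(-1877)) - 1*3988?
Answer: -233262/59 ≈ -3953.6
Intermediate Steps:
z = -2030 (z = 310 - 2340 = -2030)
z/(-1936 - 1*(-1877)) - 1*3988 = -2030/(-1936 - 1*(-1877)) - 1*3988 = -2030/(-1936 + 1877) - 3988 = -2030/(-59) - 3988 = -2030*(-1/59) - 3988 = 2030/59 - 3988 = -233262/59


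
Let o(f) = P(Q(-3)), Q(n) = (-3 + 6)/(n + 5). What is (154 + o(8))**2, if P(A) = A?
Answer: 96721/4 ≈ 24180.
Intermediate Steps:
Q(n) = 3/(5 + n)
o(f) = 3/2 (o(f) = 3/(5 - 3) = 3/2)
(154 + o(8))**2 = (154 + 3/2)**2 = (311/2)**2 = 96721/4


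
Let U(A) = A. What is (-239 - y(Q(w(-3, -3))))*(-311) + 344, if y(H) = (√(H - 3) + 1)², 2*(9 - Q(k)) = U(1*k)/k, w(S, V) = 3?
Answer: 153389/2 + 311*√22 ≈ 78153.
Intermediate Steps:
Q(k) = 17/2 (Q(k) = 9 - 1*k/(2*k) = 9 - k/(2*k) = 9 - ½*1 = 9 - ½ = 17/2)
y(H) = (1 + √(-3 + H))² (y(H) = (√(-3 + H) + 1)² = (1 + √(-3 + H))²)
(-239 - y(Q(w(-3, -3))))*(-311) + 344 = (-239 - (1 + √(-3 + 17/2))²)*(-311) + 344 = (-239 - (1 + √(11/2))²)*(-311) + 344 = (-239 - (1 + √22/2)²)*(-311) + 344 = (74329 + 311*(1 + √22/2)²) + 344 = 74673 + 311*(1 + √22/2)²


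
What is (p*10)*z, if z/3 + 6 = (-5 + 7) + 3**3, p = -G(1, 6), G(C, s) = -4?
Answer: 2760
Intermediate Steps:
p = 4 (p = -1*(-4) = 4)
z = 69 (z = -18 + 3*((-5 + 7) + 3**3) = -18 + 3*(2 + 27) = -18 + 3*29 = -18 + 87 = 69)
(p*10)*z = (4*10)*69 = 40*69 = 2760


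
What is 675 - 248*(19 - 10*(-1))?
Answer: -6517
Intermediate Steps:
675 - 248*(19 - 10*(-1)) = 675 - 248*(19 + 10) = 675 - 248*29 = 675 - 7192 = -6517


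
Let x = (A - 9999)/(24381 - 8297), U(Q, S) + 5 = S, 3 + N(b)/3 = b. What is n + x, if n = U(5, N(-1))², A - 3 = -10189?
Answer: 4628091/16084 ≈ 287.75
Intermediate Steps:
A = -10186 (A = 3 - 10189 = -10186)
N(b) = -9 + 3*b
U(Q, S) = -5 + S
n = 289 (n = (-5 + (-9 + 3*(-1)))² = (-5 + (-9 - 3))² = (-5 - 12)² = (-17)² = 289)
x = -20185/16084 (x = (-10186 - 9999)/(24381 - 8297) = -20185/16084 ≈ -1.2550)
n + x = 289 - 20185/16084 = 4628091/16084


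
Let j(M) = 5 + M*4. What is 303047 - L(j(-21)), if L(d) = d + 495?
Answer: 302631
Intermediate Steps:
j(M) = 5 + 4*M
L(d) = 495 + d
303047 - L(j(-21)) = 303047 - (495 + (5 + 4*(-21))) = 303047 - (495 + (5 - 84)) = 303047 - (495 - 79) = 303047 - 1*416 = 303047 - 416 = 302631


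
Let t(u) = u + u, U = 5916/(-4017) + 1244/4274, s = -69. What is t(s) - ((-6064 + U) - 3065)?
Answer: 25730615319/2861443 ≈ 8992.2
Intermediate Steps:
U = -3381306/2861443 (U = 5916*(-1/4017) + 1244*(1/4274) = -1972/1339 + 622/2137 = -3381306/2861443 ≈ -1.1817)
t(u) = 2*u
t(s) - ((-6064 + U) - 3065) = 2*(-69) - ((-6064 - 3381306/2861443) - 3065) = -138 - (-17355171658/2861443 - 3065) = -138 - 1*(-26125494453/2861443) = -138 + 26125494453/2861443 = 25730615319/2861443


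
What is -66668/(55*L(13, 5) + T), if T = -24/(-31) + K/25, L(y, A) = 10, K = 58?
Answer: -12916925/107162 ≈ -120.54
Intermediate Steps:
T = 2398/775 (T = -24/(-31) + 58/25 = -24*(-1/31) + 58*(1/25) = 24/31 + 58/25 = 2398/775 ≈ 3.0942)
-66668/(55*L(13, 5) + T) = -66668/(55*10 + 2398/775) = -66668/(550 + 2398/775) = -66668/428648/775 = -66668*775/428648 = -12916925/107162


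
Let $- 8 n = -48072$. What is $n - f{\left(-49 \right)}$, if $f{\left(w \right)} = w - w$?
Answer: $6009$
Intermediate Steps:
$n = 6009$ ($n = \left(- \frac{1}{8}\right) \left(-48072\right) = 6009$)
$f{\left(w \right)} = 0$
$n - f{\left(-49 \right)} = 6009 - 0 = 6009 + 0 = 6009$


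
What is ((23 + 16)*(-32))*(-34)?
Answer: 42432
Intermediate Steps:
((23 + 16)*(-32))*(-34) = (39*(-32))*(-34) = -1248*(-34) = 42432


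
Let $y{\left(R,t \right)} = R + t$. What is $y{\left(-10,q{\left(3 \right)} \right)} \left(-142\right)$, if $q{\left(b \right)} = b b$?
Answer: $142$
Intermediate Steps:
$q{\left(b \right)} = b^{2}$
$y{\left(-10,q{\left(3 \right)} \right)} \left(-142\right) = \left(-10 + 3^{2}\right) \left(-142\right) = \left(-10 + 9\right) \left(-142\right) = \left(-1\right) \left(-142\right) = 142$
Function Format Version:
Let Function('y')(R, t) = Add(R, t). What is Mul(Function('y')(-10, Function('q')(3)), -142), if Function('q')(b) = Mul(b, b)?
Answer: 142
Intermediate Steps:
Function('q')(b) = Pow(b, 2)
Mul(Function('y')(-10, Function('q')(3)), -142) = Mul(Add(-10, Pow(3, 2)), -142) = Mul(Add(-10, 9), -142) = Mul(-1, -142) = 142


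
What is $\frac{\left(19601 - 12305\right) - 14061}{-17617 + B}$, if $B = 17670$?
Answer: $- \frac{6765}{53} \approx -127.64$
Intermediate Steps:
$\frac{\left(19601 - 12305\right) - 14061}{-17617 + B} = \frac{\left(19601 - 12305\right) - 14061}{-17617 + 17670} = \frac{7296 - 14061}{53} = \left(-6765\right) \frac{1}{53} = - \frac{6765}{53}$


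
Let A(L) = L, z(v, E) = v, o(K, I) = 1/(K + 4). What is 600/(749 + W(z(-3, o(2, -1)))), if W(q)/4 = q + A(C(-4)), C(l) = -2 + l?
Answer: 600/713 ≈ 0.84151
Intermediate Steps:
o(K, I) = 1/(4 + K)
W(q) = -24 + 4*q (W(q) = 4*(q + (-2 - 4)) = 4*(q - 6) = 4*(-6 + q) = -24 + 4*q)
600/(749 + W(z(-3, o(2, -1)))) = 600/(749 + (-24 + 4*(-3))) = 600/(749 + (-24 - 12)) = 600/(749 - 36) = 600/713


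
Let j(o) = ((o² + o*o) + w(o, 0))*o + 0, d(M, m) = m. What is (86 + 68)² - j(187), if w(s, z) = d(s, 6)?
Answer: -13055812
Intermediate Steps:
w(s, z) = 6
j(o) = o*(6 + 2*o²) (j(o) = ((o² + o*o) + 6)*o + 0 = ((o² + o²) + 6)*o + 0 = (2*o² + 6)*o + 0 = (6 + 2*o²)*o + 0 = o*(6 + 2*o²) + 0 = o*(6 + 2*o²))
(86 + 68)² - j(187) = (86 + 68)² - 2*187*(3 + 187²) = 154² - 2*187*(3 + 34969) = 23716 - 2*187*34972 = 23716 - 1*13079528 = 23716 - 13079528 = -13055812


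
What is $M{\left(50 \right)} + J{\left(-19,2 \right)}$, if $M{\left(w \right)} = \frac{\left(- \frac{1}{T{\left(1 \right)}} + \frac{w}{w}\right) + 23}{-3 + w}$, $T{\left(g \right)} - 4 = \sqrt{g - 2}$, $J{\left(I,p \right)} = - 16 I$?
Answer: $\frac{243300}{799} + \frac{i}{799} \approx 304.51 + 0.0012516 i$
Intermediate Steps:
$T{\left(g \right)} = 4 + \sqrt{-2 + g}$ ($T{\left(g \right)} = 4 + \sqrt{g - 2} = 4 + \sqrt{-2 + g}$)
$M{\left(w \right)} = \frac{24 - \frac{4 - i}{17}}{-3 + w}$ ($M{\left(w \right)} = \frac{\left(- \frac{1}{4 + \sqrt{-2 + 1}} + \frac{w}{w}\right) + 23}{-3 + w} = \frac{\left(- \frac{1}{4 + \sqrt{-1}} + 1\right) + 23}{-3 + w} = \frac{\left(- \frac{1}{4 + i} + 1\right) + 23}{-3 + w} = \frac{\left(- \frac{4 - i}{17} + 1\right) + 23}{-3 + w} = \frac{\left(1 - \frac{4 - i}{17}\right) + 23}{-3 + w} = \frac{24 - \frac{4 - i}{17}}{-3 + w}$)
$M{\left(50 \right)} + J{\left(-19,2 \right)} = \frac{95 + 24 i}{-12 - 3 i + 50 \left(4 + i\right)} - -304 = \frac{95 + 24 i}{-12 - 3 i + \left(200 + 50 i\right)} + 304 = \frac{95 + 24 i}{188 + 47 i} + 304 = \frac{188 - 47 i}{37553} \left(95 + 24 i\right) + 304 = \frac{\left(95 + 24 i\right) \left(188 - 47 i\right)}{37553} + 304 = 304 + \frac{\left(95 + 24 i\right) \left(188 - 47 i\right)}{37553}$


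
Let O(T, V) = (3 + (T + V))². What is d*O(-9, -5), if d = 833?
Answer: 100793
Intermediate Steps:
O(T, V) = (3 + T + V)²
d*O(-9, -5) = 833*(3 - 9 - 5)² = 833*(-11)² = 833*121 = 100793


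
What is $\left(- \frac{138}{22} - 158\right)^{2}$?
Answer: $\frac{3265249}{121} \approx 26986.0$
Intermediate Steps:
$\left(- \frac{138}{22} - 158\right)^{2} = \left(\left(-138\right) \frac{1}{22} - 158\right)^{2} = \left(- \frac{69}{11} - 158\right)^{2} = \left(- \frac{1807}{11}\right)^{2} = \frac{3265249}{121}$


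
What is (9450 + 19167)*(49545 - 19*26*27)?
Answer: 1036135719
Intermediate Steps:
(9450 + 19167)*(49545 - 19*26*27) = 28617*(49545 - 494*27) = 28617*(49545 - 13338) = 28617*36207 = 1036135719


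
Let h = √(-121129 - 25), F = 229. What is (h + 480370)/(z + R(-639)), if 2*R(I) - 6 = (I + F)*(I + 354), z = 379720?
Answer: 240185/219074 + I*√121154/438148 ≈ 1.0964 + 0.00079442*I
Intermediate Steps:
R(I) = 3 + (229 + I)*(354 + I)/2 (R(I) = 3 + ((I + 229)*(I + 354))/2 = 3 + ((229 + I)*(354 + I))/2 = 3 + (229 + I)*(354 + I)/2)
h = I*√121154 (h = √(-121154) = I*√121154 ≈ 348.07*I)
(h + 480370)/(z + R(-639)) = (I*√121154 + 480370)/(379720 + (40536 + (½)*(-639)² + (583/2)*(-639))) = (480370 + I*√121154)/(379720 + (40536 + (½)*408321 - 372537/2)) = (480370 + I*√121154)/(379720 + (40536 + 408321/2 - 372537/2)) = (480370 + I*√121154)/(379720 + 58428) = (480370 + I*√121154)/438148 = (480370 + I*√121154)*(1/438148) = 240185/219074 + I*√121154/438148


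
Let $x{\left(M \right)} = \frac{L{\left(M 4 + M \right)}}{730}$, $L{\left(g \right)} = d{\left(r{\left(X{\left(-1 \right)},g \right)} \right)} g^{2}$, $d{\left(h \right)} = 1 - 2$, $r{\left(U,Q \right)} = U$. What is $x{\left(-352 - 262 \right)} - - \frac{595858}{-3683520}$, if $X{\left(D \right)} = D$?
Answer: $- \frac{1735862131217}{134448480} \approx -12911.0$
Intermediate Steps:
$d{\left(h \right)} = -1$ ($d{\left(h \right)} = 1 - 2 = -1$)
$L{\left(g \right)} = - g^{2}$
$x{\left(M \right)} = - \frac{5 M^{2}}{146}$ ($x{\left(M \right)} = \frac{\left(-1\right) \left(M 4 + M\right)^{2}}{730} = - \left(4 M + M\right)^{2} \cdot \frac{1}{730} = - \left(5 M\right)^{2} \cdot \frac{1}{730} = - 25 M^{2} \cdot \frac{1}{730} = - \frac{5 M^{2}}{146}$)
$x{\left(-352 - 262 \right)} - - \frac{595858}{-3683520} = - \frac{5 \left(-352 - 262\right)^{2}}{146} - - \frac{595858}{-3683520} = - \frac{5 \left(-352 - 262\right)^{2}}{146} - \left(-595858\right) \left(- \frac{1}{3683520}\right) = - \frac{5 \left(-614\right)^{2}}{146} - \frac{297929}{1841760} = \left(- \frac{5}{146}\right) 376996 - \frac{297929}{1841760} = - \frac{942490}{73} - \frac{297929}{1841760} = - \frac{1735862131217}{134448480}$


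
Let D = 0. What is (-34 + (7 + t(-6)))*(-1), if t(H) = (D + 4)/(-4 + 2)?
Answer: 29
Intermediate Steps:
t(H) = -2 (t(H) = (0 + 4)/(-4 + 2) = 4/(-2) = 4*(-1/2) = -2)
(-34 + (7 + t(-6)))*(-1) = (-34 + (7 - 2))*(-1) = (-34 + 5)*(-1) = -29*(-1) = 29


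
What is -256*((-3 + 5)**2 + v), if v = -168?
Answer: 41984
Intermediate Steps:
-256*((-3 + 5)**2 + v) = -256*((-3 + 5)**2 - 168) = -256*(2**2 - 168) = -256*(4 - 168) = -256*(-164) = 41984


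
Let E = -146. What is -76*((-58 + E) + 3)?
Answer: 15276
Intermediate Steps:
-76*((-58 + E) + 3) = -76*((-58 - 146) + 3) = -76*(-204 + 3) = -76*(-201) = 15276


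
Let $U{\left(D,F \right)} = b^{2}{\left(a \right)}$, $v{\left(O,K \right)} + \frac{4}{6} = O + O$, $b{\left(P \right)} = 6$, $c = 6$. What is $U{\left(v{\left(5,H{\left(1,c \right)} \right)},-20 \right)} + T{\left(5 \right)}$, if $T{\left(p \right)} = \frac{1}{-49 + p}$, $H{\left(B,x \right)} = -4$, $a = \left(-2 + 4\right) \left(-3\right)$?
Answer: $\frac{1583}{44} \approx 35.977$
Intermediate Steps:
$a = -6$ ($a = 2 \left(-3\right) = -6$)
$v{\left(O,K \right)} = - \frac{2}{3} + 2 O$ ($v{\left(O,K \right)} = - \frac{2}{3} + \left(O + O\right) = - \frac{2}{3} + 2 O$)
$U{\left(D,F \right)} = 36$ ($U{\left(D,F \right)} = 6^{2} = 36$)
$U{\left(v{\left(5,H{\left(1,c \right)} \right)},-20 \right)} + T{\left(5 \right)} = 36 + \frac{1}{-49 + 5} = 36 + \frac{1}{-44} = 36 - \frac{1}{44} = \frac{1583}{44}$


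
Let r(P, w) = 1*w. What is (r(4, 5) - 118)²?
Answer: 12769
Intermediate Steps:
r(P, w) = w
(r(4, 5) - 118)² = (5 - 118)² = (-113)² = 12769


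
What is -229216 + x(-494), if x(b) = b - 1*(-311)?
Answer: -229399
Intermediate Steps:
x(b) = 311 + b (x(b) = b + 311 = 311 + b)
-229216 + x(-494) = -229216 + (311 - 494) = -229216 - 183 = -229399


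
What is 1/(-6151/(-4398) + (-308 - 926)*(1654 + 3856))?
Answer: -4398/29903491169 ≈ -1.4707e-7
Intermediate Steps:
1/(-6151/(-4398) + (-308 - 926)*(1654 + 3856)) = 1/(-6151*(-1/4398) - 1234*5510) = 1/(6151/4398 - 6799340) = 1/(-29903491169/4398) = -4398/29903491169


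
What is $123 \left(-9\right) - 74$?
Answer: $-1181$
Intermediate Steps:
$123 \left(-9\right) - 74 = -1107 - 74 = -1181$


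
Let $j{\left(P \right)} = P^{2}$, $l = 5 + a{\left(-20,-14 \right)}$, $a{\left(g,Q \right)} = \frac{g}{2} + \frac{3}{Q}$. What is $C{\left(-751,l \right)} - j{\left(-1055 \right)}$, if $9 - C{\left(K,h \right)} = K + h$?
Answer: $- \frac{15571637}{14} \approx -1.1123 \cdot 10^{6}$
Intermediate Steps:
$a{\left(g,Q \right)} = \frac{g}{2} + \frac{3}{Q}$ ($a{\left(g,Q \right)} = g \frac{1}{2} + \frac{3}{Q} = \frac{g}{2} + \frac{3}{Q}$)
$l = - \frac{73}{14}$ ($l = 5 + \left(\frac{1}{2} \left(-20\right) + \frac{3}{-14}\right) = 5 + \left(-10 + 3 \left(- \frac{1}{14}\right)\right) = 5 - \frac{143}{14} = - \frac{73}{14} \approx -5.2143$)
$C{\left(K,h \right)} = 9 - K - h$ ($C{\left(K,h \right)} = 9 - \left(K + h\right) = 9 - K - h$)
$C{\left(-751,l \right)} - j{\left(-1055 \right)} = \left(9 - -751 - - \frac{73}{14}\right) - \left(-1055\right)^{2} = \left(9 + 751 + \frac{73}{14}\right) - 1113025 = \frac{10713}{14} - 1113025 = - \frac{15571637}{14}$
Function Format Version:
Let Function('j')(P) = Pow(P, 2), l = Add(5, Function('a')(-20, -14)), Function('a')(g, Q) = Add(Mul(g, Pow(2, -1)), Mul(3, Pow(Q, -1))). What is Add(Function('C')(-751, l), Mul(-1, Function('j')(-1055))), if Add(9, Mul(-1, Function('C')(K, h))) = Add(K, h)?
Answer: Rational(-15571637, 14) ≈ -1.1123e+6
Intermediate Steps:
Function('a')(g, Q) = Add(Mul(Rational(1, 2), g), Mul(3, Pow(Q, -1))) (Function('a')(g, Q) = Add(Mul(g, Rational(1, 2)), Mul(3, Pow(Q, -1))) = Add(Mul(Rational(1, 2), g), Mul(3, Pow(Q, -1))))
l = Rational(-73, 14) (l = Add(5, Add(Mul(Rational(1, 2), -20), Mul(3, Pow(-14, -1)))) = Add(5, Add(-10, Mul(3, Rational(-1, 14)))) = Add(5, Add(-10, Rational(-3, 14))) = Add(5, Rational(-143, 14)) = Rational(-73, 14) ≈ -5.2143)
Function('C')(K, h) = Add(9, Mul(-1, K), Mul(-1, h)) (Function('C')(K, h) = Add(9, Mul(-1, Add(K, h))) = Add(9, Add(Mul(-1, K), Mul(-1, h))) = Add(9, Mul(-1, K), Mul(-1, h)))
Add(Function('C')(-751, l), Mul(-1, Function('j')(-1055))) = Add(Add(9, Mul(-1, -751), Mul(-1, Rational(-73, 14))), Mul(-1, Pow(-1055, 2))) = Add(Add(9, 751, Rational(73, 14)), Mul(-1, 1113025)) = Add(Rational(10713, 14), -1113025) = Rational(-15571637, 14)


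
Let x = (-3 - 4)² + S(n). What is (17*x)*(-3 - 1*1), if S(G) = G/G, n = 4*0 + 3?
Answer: -3400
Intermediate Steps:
n = 3 (n = 0 + 3 = 3)
S(G) = 1
x = 50 (x = (-3 - 4)² + 1 = (-7)² + 1 = 49 + 1 = 50)
(17*x)*(-3 - 1*1) = (17*50)*(-3 - 1*1) = 850*(-3 - 1) = 850*(-4) = -3400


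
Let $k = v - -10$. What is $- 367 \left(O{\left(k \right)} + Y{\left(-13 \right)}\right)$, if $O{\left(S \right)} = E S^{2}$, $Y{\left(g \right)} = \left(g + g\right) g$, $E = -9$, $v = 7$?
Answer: $830521$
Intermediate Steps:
$k = 17$ ($k = 7 - -10 = 7 + 10 = 17$)
$Y{\left(g \right)} = 2 g^{2}$ ($Y{\left(g \right)} = 2 g g = 2 g^{2}$)
$O{\left(S \right)} = - 9 S^{2}$
$- 367 \left(O{\left(k \right)} + Y{\left(-13 \right)}\right) = - 367 \left(- 9 \cdot 17^{2} + 2 \left(-13\right)^{2}\right) = - 367 \left(\left(-9\right) 289 + 2 \cdot 169\right) = - 367 \left(-2601 + 338\right) = \left(-367\right) \left(-2263\right) = 830521$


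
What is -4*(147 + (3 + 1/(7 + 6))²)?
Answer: -105772/169 ≈ -625.87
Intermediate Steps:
-4*(147 + (3 + 1/(7 + 6))²) = -4*(147 + (3 + 1/13)²) = -4*(147 + (40/13)²) = -4*(147 + 1600/169) = -4*26443/169 = -105772/169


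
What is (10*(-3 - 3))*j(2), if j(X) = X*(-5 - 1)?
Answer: 720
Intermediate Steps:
j(X) = -6*X (j(X) = X*(-6) = -6*X)
(10*(-3 - 3))*j(2) = (10*(-3 - 3))*(-6*2) = (10*(-6))*(-12) = -60*(-12) = 720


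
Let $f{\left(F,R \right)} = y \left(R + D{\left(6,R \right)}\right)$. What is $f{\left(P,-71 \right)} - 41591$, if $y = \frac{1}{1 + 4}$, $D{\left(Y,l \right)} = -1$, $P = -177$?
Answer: $- \frac{208027}{5} \approx -41605.0$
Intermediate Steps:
$y = \frac{1}{5} \approx 0.2$
$f{\left(F,R \right)} = - \frac{1}{5} + \frac{R}{5}$ ($f{\left(F,R \right)} = \frac{R - 1}{5} = \frac{-1 + R}{5} = - \frac{1}{5} + \frac{R}{5}$)
$f{\left(P,-71 \right)} - 41591 = \left(- \frac{1}{5} + \frac{1}{5} \left(-71\right)\right) - 41591 = \left(- \frac{1}{5} - \frac{71}{5}\right) - 41591 = - \frac{72}{5} - 41591 = - \frac{208027}{5}$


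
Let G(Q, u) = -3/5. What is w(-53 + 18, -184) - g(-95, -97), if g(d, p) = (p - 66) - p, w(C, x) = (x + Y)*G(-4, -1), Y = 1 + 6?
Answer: 861/5 ≈ 172.20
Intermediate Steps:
G(Q, u) = -⅗ (G(Q, u) = -3*⅕ = -⅗)
Y = 7
w(C, x) = -21/5 - 3*x/5 (w(C, x) = (x + 7)*(-⅗) = (7 + x)*(-⅗) = -21/5 - 3*x/5)
g(d, p) = -66 (g(d, p) = (-66 + p) - p = -66)
w(-53 + 18, -184) - g(-95, -97) = (-21/5 - ⅗*(-184)) - 1*(-66) = (-21/5 + 552/5) + 66 = 531/5 + 66 = 861/5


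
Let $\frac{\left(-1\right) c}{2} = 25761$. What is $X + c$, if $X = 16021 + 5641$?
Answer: $-29860$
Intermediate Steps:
$c = -51522$ ($c = \left(-2\right) 25761 = -51522$)
$X = 21662$
$X + c = 21662 - 51522 = -29860$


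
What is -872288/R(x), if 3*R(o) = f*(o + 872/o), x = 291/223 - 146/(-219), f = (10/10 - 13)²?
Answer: -16035760966/392012953 ≈ -40.906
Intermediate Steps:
f = 144 (f = (10*(⅒) - 13)² = (1 - 13)² = (-12)² = 144)
x = 1319/669 (x = 291*(1/223) - 146*(-1/219) = 291/223 + ⅔ = 1319/669 ≈ 1.9716)
R(o) = 48*o + 41856/o (R(o) = (144*(o + 872/o))/3 = (144*o + 125568/o)/3 = 48*o + 41856/o)
-872288/R(x) = -872288/(48*(1319/669) + 41856/(1319/669)) = -872288/(21104/223 + 41856*(669/1319)) = -872288/(21104/223 + 28001664/1319) = -872288/6272207248/294137 = -872288*294137/6272207248 = -16035760966/392012953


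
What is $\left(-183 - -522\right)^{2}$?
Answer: $114921$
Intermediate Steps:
$\left(-183 - -522\right)^{2} = \left(-183 + 522\right)^{2} = 339^{2} = 114921$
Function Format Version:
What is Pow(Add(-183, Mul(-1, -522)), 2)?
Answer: 114921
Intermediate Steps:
Pow(Add(-183, Mul(-1, -522)), 2) = Pow(Add(-183, 522), 2) = Pow(339, 2) = 114921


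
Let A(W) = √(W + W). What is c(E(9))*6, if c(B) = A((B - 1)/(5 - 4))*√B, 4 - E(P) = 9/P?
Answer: 12*√3 ≈ 20.785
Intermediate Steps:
A(W) = √2*√W (A(W) = √(2*W) = √2*√W)
E(P) = 4 - 9/P
c(B) = √2*√B*√(-1 + B) (c(B) = (√2*√((B - 1)/(5 - 4)))*√B = (√2*√((-1 + B)/1))*√B = (√2*√((-1 + B)*1))*√B = (√2*√(-1 + B))*√B = √2*√B*√(-1 + B))
c(E(9))*6 = (√2*√(4 - 9/9)*√(-1 + (4 - 9/9)))*6 = (√2*√(4 - 9*⅑)*√(-1 + (4 - 9*⅑)))*6 = (√2*√(4 - 1)*√(-1 + (4 - 1)))*6 = (√2*√3*√(-1 + 3))*6 = (√2*√3*√2)*6 = (2*√3)*6 = 12*√3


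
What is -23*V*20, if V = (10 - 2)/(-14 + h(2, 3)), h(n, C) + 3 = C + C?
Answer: 3680/11 ≈ 334.55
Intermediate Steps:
h(n, C) = -3 + 2*C (h(n, C) = -3 + (C + C) = -3 + 2*C)
V = -8/11 (V = (10 - 2)/(-14 + (-3 + 2*3)) = 8/(-14 + (-3 + 6)) = 8/(-14 + 3) = 8/(-11) = 8*(-1/11) = -8/11 ≈ -0.72727)
-23*V*20 = -23*(-8/11)*20 = (184/11)*20 = 3680/11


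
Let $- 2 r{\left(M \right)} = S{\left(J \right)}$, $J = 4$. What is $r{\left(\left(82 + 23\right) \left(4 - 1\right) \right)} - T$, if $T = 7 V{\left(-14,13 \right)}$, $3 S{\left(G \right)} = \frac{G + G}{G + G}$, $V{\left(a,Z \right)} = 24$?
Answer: $- \frac{1009}{6} \approx -168.17$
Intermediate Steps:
$S{\left(G \right)} = \frac{1}{3}$ ($S{\left(G \right)} = \frac{\left(G + G\right) \frac{1}{G + G}}{3} = \frac{2 G \frac{1}{2 G}}{3} = \frac{1}{3} \cdot 1 = \frac{1}{3}$)
$T = 168$ ($T = 7 \cdot 24 = 168$)
$r{\left(M \right)} = - \frac{1}{6}$ ($r{\left(M \right)} = \left(- \frac{1}{2}\right) \frac{1}{3} = - \frac{1}{6}$)
$r{\left(\left(82 + 23\right) \left(4 - 1\right) \right)} - T = - \frac{1}{6} - 168 = - \frac{1009}{6}$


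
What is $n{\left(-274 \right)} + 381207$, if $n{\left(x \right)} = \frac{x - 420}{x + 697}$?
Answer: $\frac{161249867}{423} \approx 3.8121 \cdot 10^{5}$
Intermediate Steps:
$n{\left(x \right)} = \frac{-420 + x}{697 + x}$
$n{\left(-274 \right)} + 381207 = \frac{-420 - 274}{697 - 274} + 381207 = \frac{1}{423} \left(-694\right) + 381207 = - \frac{694}{423} + 381207 = \frac{161249867}{423}$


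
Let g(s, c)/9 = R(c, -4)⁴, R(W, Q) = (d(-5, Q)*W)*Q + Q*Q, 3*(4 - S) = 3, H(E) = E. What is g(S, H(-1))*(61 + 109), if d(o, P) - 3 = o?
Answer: 6266880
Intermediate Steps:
d(o, P) = 3 + o
S = 3 (S = 4 - ⅓*3 = 4 - 1 = 3)
R(W, Q) = Q² - 2*Q*W (R(W, Q) = ((3 - 5)*W)*Q + Q*Q = (-2*W)*Q + Q² = -2*Q*W + Q² = Q² - 2*Q*W)
g(s, c) = 9*(16 + 8*c)⁴ (g(s, c) = 9*(-4*(-4 - 2*c))⁴ = 9*(16 + 8*c)⁴)
g(S, H(-1))*(61 + 109) = (36864*(2 - 1)⁴)*(61 + 109) = (36864*1⁴)*170 = (36864*1)*170 = 36864*170 = 6266880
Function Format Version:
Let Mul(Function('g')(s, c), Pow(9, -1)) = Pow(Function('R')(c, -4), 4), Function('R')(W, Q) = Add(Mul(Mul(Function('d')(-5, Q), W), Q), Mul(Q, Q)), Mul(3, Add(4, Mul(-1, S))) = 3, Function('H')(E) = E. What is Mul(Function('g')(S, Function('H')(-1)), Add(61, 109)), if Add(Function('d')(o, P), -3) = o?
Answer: 6266880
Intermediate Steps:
Function('d')(o, P) = Add(3, o)
S = 3 (S = Add(4, Mul(Rational(-1, 3), 3)) = Add(4, -1) = 3)
Function('R')(W, Q) = Add(Pow(Q, 2), Mul(-2, Q, W)) (Function('R')(W, Q) = Add(Mul(Mul(Add(3, -5), W), Q), Mul(Q, Q)) = Add(Mul(Mul(-2, W), Q), Pow(Q, 2)) = Add(Mul(-2, Q, W), Pow(Q, 2)) = Add(Pow(Q, 2), Mul(-2, Q, W)))
Function('g')(s, c) = Mul(9, Pow(Add(16, Mul(8, c)), 4)) (Function('g')(s, c) = Mul(9, Pow(Mul(-4, Add(-4, Mul(-2, c))), 4)) = Mul(9, Pow(Add(16, Mul(8, c)), 4)))
Mul(Function('g')(S, Function('H')(-1)), Add(61, 109)) = Mul(Mul(36864, Pow(Add(2, -1), 4)), Add(61, 109)) = Mul(Mul(36864, Pow(1, 4)), 170) = Mul(Mul(36864, 1), 170) = Mul(36864, 170) = 6266880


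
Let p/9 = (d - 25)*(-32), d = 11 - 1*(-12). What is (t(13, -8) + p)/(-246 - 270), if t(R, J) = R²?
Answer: -745/516 ≈ -1.4438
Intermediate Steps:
d = 23 (d = 11 + 12 = 23)
p = 576 (p = 9*((23 - 25)*(-32)) = 9*(-2*(-32)) = 9*64 = 576)
(t(13, -8) + p)/(-246 - 270) = (13² + 576)/(-246 - 270) = (169 + 576)/(-516) = 745*(-1/516) = -745/516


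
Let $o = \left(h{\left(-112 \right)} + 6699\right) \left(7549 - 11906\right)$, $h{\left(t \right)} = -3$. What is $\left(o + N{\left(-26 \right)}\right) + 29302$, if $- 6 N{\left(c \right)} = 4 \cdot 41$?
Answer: $- \frac{87435592}{3} \approx -2.9145 \cdot 10^{7}$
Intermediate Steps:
$N{\left(c \right)} = - \frac{82}{3}$ ($N{\left(c \right)} = - \frac{4 \cdot 41}{6} = \left(- \frac{1}{6}\right) 164 = - \frac{82}{3}$)
$o = -29174472$ ($o = \left(-3 + 6699\right) \left(7549 - 11906\right) = 6696 \left(-4357\right) = -29174472$)
$\left(o + N{\left(-26 \right)}\right) + 29302 = \left(-29174472 - \frac{82}{3}\right) + 29302 = - \frac{87523498}{3} + 29302 = - \frac{87435592}{3}$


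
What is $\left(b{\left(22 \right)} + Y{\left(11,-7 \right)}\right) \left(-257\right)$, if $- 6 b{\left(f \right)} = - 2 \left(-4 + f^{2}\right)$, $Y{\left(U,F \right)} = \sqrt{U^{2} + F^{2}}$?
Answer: $-41120 - 257 \sqrt{170} \approx -44471.0$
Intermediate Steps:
$Y{\left(U,F \right)} = \sqrt{F^{2} + U^{2}}$
$b{\left(f \right)} = - \frac{4}{3} + \frac{f^{2}}{3}$ ($b{\left(f \right)} = - \frac{\left(-2\right) \left(-4 + f^{2}\right)}{6} = - \frac{8 - 2 f^{2}}{6} = - \frac{4}{3} + \frac{f^{2}}{3}$)
$\left(b{\left(22 \right)} + Y{\left(11,-7 \right)}\right) \left(-257\right) = \left(\left(- \frac{4}{3} + \frac{22^{2}}{3}\right) + \sqrt{\left(-7\right)^{2} + 11^{2}}\right) \left(-257\right) = \left(\left(- \frac{4}{3} + \frac{1}{3} \cdot 484\right) + \sqrt{49 + 121}\right) \left(-257\right) = \left(\left(- \frac{4}{3} + \frac{484}{3}\right) + \sqrt{170}\right) \left(-257\right) = \left(160 + \sqrt{170}\right) \left(-257\right) = -41120 - 257 \sqrt{170}$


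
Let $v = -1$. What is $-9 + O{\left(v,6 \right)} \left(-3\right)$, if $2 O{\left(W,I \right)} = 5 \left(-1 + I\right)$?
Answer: $- \frac{93}{2} \approx -46.5$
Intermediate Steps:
$O{\left(W,I \right)} = - \frac{5}{2} + \frac{5 I}{2}$ ($O{\left(W,I \right)} = \frac{5 \left(-1 + I\right)}{2} = \frac{-5 + 5 I}{2} = - \frac{5}{2} + \frac{5 I}{2}$)
$-9 + O{\left(v,6 \right)} \left(-3\right) = -9 + \left(- \frac{5}{2} + \frac{5}{2} \cdot 6\right) \left(-3\right) = -9 + \left(- \frac{5}{2} + 15\right) \left(-3\right) = -9 + \frac{25}{2} \left(-3\right) = -9 - \frac{75}{2} = - \frac{93}{2}$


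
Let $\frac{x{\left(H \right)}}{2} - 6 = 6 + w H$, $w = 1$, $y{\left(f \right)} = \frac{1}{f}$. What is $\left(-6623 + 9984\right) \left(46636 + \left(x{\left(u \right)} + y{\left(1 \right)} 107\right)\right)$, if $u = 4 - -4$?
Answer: $157237663$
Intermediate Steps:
$u = 8$ ($u = 4 + 4 = 8$)
$x{\left(H \right)} = 24 + 2 H$ ($x{\left(H \right)} = 12 + 2 \left(6 + 1 H\right) = 12 + 2 \left(6 + H\right) = 12 + \left(12 + 2 H\right) = 24 + 2 H$)
$\left(-6623 + 9984\right) \left(46636 + \left(x{\left(u \right)} + y{\left(1 \right)} 107\right)\right) = \left(-6623 + 9984\right) \left(46636 + \left(\left(24 + 2 \cdot 8\right) + 1^{-1} \cdot 107\right)\right) = 3361 \left(46636 + \left(\left(24 + 16\right) + 1 \cdot 107\right)\right) = 3361 \left(46636 + \left(40 + 107\right)\right) = 3361 \left(46636 + 147\right) = 3361 \cdot 46783 = 157237663$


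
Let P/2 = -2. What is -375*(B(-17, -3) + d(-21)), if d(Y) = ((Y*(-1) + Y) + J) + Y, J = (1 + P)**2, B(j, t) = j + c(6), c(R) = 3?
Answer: 9750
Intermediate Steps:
P = -4 (P = 2*(-2) = -4)
B(j, t) = 3 + j (B(j, t) = j + 3 = 3 + j)
J = 9 (J = (1 - 4)**2 = (-3)**2 = 9)
d(Y) = 9 + Y (d(Y) = ((Y*(-1) + Y) + 9) + Y = ((-Y + Y) + 9) + Y = (0 + 9) + Y = 9 + Y)
-375*(B(-17, -3) + d(-21)) = -375*((3 - 17) + (9 - 21)) = -375*(-14 - 12) = -375*(-26) = 9750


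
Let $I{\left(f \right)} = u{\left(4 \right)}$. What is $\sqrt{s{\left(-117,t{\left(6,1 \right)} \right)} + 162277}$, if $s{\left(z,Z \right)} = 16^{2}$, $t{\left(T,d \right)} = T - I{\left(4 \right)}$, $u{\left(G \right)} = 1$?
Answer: $7 \sqrt{3317} \approx 403.15$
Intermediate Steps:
$I{\left(f \right)} = 1$
$t{\left(T,d \right)} = -1 + T$ ($t{\left(T,d \right)} = T - 1 = -1 + T$)
$s{\left(z,Z \right)} = 256$
$\sqrt{s{\left(-117,t{\left(6,1 \right)} \right)} + 162277} = \sqrt{256 + 162277} = \sqrt{162533} = 7 \sqrt{3317}$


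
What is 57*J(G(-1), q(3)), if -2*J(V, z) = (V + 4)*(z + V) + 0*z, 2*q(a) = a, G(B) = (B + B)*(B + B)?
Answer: -1254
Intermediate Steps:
G(B) = 4*B² (G(B) = (2*B)*(2*B) = 4*B²)
q(a) = a/2
J(V, z) = -(4 + V)*(V + z)/2 (J(V, z) = -((V + 4)*(z + V) + 0*z)/2 = -((4 + V)*(V + z) + 0)/2 = -(4 + V)*(V + z)/2)
57*J(G(-1), q(3)) = 57*(-8*(-1)² - 3 - (4*(-1)²)²/2 - 4*(-1)²*(½)*3/2) = 57*(-8 - 2*3/2 - (4*1)²/2 - ½*4*1*3/2) = 57*(-2*4 - 3 - ½*4² - ½*4*3/2) = 57*(-8 - 3 - ½*16 - 3) = 57*(-8 - 3 - 8 - 3) = 57*(-22) = -1254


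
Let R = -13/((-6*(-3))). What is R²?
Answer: 169/324 ≈ 0.52160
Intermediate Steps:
R = -13/18 ≈ -0.72222
R² = (-13/18)² = 169/324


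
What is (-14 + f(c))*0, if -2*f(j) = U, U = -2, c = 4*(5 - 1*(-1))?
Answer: 0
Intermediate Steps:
c = 24 (c = 4*(5 + 1) = 4*6 = 24)
f(j) = 1 (f(j) = -1/2*(-2) = 1)
(-14 + f(c))*0 = (-14 + 1)*0 = -13*0 = 0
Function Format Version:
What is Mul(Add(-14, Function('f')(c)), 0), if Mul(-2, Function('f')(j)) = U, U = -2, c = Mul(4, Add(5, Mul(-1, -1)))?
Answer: 0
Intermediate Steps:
c = 24 (c = Mul(4, Add(5, 1)) = Mul(4, 6) = 24)
Function('f')(j) = 1 (Function('f')(j) = Mul(Rational(-1, 2), -2) = 1)
Mul(Add(-14, Function('f')(c)), 0) = Mul(Add(-14, 1), 0) = Mul(-13, 0) = 0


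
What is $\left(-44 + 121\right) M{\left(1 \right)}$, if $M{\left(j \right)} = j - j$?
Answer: $0$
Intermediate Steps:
$M{\left(j \right)} = 0$
$\left(-44 + 121\right) M{\left(1 \right)} = \left(-44 + 121\right) 0 = 77 \cdot 0 = 0$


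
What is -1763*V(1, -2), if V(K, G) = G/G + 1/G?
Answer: -1763/2 ≈ -881.50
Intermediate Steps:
V(K, G) = 1 + 1/G
-1763*V(1, -2) = -1763*(1 - 2)/(-2) = -(-1763)*(-1)/2 = -1763*½ = -1763/2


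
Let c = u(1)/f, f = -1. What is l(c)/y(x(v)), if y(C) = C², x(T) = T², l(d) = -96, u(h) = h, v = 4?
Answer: -3/8 ≈ -0.37500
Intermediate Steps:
c = -1 (c = 1/(-1) = 1*(-1) = -1)
l(c)/y(x(v)) = -96/((4²)²) = -96/(16²) = -96/256 = -96*1/256 = -3/8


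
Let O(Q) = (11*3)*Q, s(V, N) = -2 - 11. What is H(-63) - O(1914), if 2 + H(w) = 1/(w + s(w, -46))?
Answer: -4800465/76 ≈ -63164.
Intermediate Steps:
s(V, N) = -13
O(Q) = 33*Q
H(w) = -2 + 1/(-13 + w) (H(w) = -2 + 1/(w - 13) = -2 + 1/(-13 + w))
H(-63) - O(1914) = (27 - 2*(-63))/(-13 - 63) - 33*1914 = (27 + 126)/(-76) - 1*63162 = -1/76*153 - 63162 = -153/76 - 63162 = -4800465/76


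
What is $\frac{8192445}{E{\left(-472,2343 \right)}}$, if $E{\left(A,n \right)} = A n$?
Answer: $- \frac{46285}{6248} \approx -7.408$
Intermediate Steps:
$\frac{8192445}{E{\left(-472,2343 \right)}} = \frac{8192445}{\left(-472\right) 2343} = \frac{8192445}{-1105896} = 8192445 \left(- \frac{1}{1105896}\right) = - \frac{46285}{6248}$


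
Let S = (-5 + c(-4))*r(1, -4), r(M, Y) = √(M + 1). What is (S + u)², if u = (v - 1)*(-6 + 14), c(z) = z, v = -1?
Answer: 418 + 288*√2 ≈ 825.29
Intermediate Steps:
r(M, Y) = √(1 + M)
u = -16 (u = (-1 - 1)*(-6 + 14) = -2*8 = -16)
S = -9*√2 (S = (-5 - 4)*√(1 + 1) = -9*√2 ≈ -12.728)
(S + u)² = (-9*√2 - 16)² = (-16 - 9*√2)²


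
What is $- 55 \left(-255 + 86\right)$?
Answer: $9295$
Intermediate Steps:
$- 55 \left(-255 + 86\right) = \left(-55\right) \left(-169\right) = 9295$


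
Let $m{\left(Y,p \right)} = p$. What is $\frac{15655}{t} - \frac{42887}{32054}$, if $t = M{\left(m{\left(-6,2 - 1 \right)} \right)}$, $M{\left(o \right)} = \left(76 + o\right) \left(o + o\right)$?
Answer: $\frac{11254563}{112189} \approx 100.32$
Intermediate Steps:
$M{\left(o \right)} = 2 o \left(76 + o\right)$ ($M{\left(o \right)} = \left(76 + o\right) 2 o = 2 o \left(76 + o\right)$)
$t = 154$ ($t = 2 \left(2 - 1\right) \left(76 + \left(2 - 1\right)\right) = 2 \cdot 1 \left(76 + 1\right) = 2 \cdot 1 \cdot 77 = 154$)
$\frac{15655}{t} - \frac{42887}{32054} = \frac{15655}{154} - \frac{42887}{32054} = \frac{11254563}{112189}$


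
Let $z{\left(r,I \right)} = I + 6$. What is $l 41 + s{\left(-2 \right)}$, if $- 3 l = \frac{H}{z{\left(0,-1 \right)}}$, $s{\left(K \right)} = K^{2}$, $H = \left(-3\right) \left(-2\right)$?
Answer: $- \frac{62}{5} \approx -12.4$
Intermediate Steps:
$z{\left(r,I \right)} = 6 + I$
$H = 6$
$l = - \frac{2}{5}$ ($l = - \frac{6 \frac{1}{6 - 1}}{3} = - \frac{6 \cdot \frac{1}{5}}{3} = \left(- \frac{1}{3}\right) \frac{6}{5} = - \frac{2}{5} \approx -0.4$)
$l 41 + s{\left(-2 \right)} = \left(- \frac{2}{5}\right) 41 + \left(-2\right)^{2} = - \frac{82}{5} + 4 = - \frac{62}{5}$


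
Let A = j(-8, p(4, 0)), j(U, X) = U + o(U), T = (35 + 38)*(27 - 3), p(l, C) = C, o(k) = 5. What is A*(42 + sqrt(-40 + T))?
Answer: -126 - 12*sqrt(107) ≈ -250.13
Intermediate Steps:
T = 1752 (T = 73*24 = 1752)
j(U, X) = 5 + U (j(U, X) = U + 5 = 5 + U)
A = -3 (A = 5 - 8 = -3)
A*(42 + sqrt(-40 + T)) = -3*(42 + sqrt(-40 + 1752)) = -3*(42 + sqrt(1712)) = -3*(42 + 4*sqrt(107)) = -126 - 12*sqrt(107)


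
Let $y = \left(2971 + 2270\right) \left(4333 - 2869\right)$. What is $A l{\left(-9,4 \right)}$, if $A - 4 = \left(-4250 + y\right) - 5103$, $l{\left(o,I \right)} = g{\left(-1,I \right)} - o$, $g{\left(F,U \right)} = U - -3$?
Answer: $122615600$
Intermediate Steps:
$g{\left(F,U \right)} = 3 + U$ ($g{\left(F,U \right)} = U + 3 = 3 + U$)
$y = 7672824$ ($y = 5241 \cdot 1464 = 7672824$)
$l{\left(o,I \right)} = 3 + I - o$ ($l{\left(o,I \right)} = \left(3 + I\right) - o = 3 + I - o$)
$A = 7663475$ ($A = 4 + \left(\left(-4250 + 7672824\right) - 5103\right) = 4 + \left(7668574 - 5103\right) = 4 + 7663471 = 7663475$)
$A l{\left(-9,4 \right)} = 7663475 \left(3 + 4 - -9\right) = 7663475 \left(3 + 4 + 9\right) = 7663475 \cdot 16 = 122615600$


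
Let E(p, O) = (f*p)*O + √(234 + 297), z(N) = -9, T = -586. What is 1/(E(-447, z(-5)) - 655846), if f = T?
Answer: -3013324/9080121528445 - 3*√59/9080121528445 ≈ -3.3186e-7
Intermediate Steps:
f = -586
E(p, O) = 3*√59 - 586*O*p (E(p, O) = (-586*p)*O + √(234 + 297) = -586*O*p + √531 = -586*O*p + 3*√59 = 3*√59 - 586*O*p)
1/(E(-447, z(-5)) - 655846) = 1/((3*√59 - 586*(-9)*(-447)) - 655846) = 1/((3*√59 - 2357478) - 655846) = 1/((-2357478 + 3*√59) - 655846) = 1/(-3013324 + 3*√59)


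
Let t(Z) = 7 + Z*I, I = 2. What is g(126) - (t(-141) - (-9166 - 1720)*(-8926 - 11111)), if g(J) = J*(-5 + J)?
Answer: 218138303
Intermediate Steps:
t(Z) = 7 + 2*Z (t(Z) = 7 + Z*2 = 7 + 2*Z)
g(126) - (t(-141) - (-9166 - 1720)*(-8926 - 11111)) = 126*(-5 + 126) - ((7 + 2*(-141)) - (-9166 - 1720)*(-8926 - 11111)) = 126*121 - ((7 - 282) - (-10886)*(-20037)) = 15246 - (-275 - 1*218122782) = 15246 - (-275 - 218122782) = 15246 - 1*(-218123057) = 15246 + 218123057 = 218138303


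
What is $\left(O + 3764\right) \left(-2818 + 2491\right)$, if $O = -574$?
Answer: $-1043130$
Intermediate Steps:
$\left(O + 3764\right) \left(-2818 + 2491\right) = \left(-574 + 3764\right) \left(-2818 + 2491\right) = 3190 \left(-327\right) = -1043130$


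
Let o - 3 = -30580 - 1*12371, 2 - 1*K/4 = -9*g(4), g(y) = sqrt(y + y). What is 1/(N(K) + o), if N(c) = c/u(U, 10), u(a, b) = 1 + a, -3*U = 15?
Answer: -21475/922350926 + 9*sqrt(2)/922350926 ≈ -2.3269e-5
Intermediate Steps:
U = -5 (U = -1/3*15 = -5)
g(y) = sqrt(2)*sqrt(y) (g(y) = sqrt(2*y) = sqrt(2)*sqrt(y))
K = 8 + 72*sqrt(2) (K = 8 - (-36)*sqrt(2)*sqrt(4) = 8 - (-36)*sqrt(2)*2 = 8 - (-36)*2*sqrt(2) = 8 - (-72)*sqrt(2) = 8 + 72*sqrt(2) ≈ 109.82)
o = -42948 (o = 3 + (-30580 - 1*12371) = 3 + (-30580 - 12371) = 3 - 42951 = -42948)
N(c) = -c/4 (N(c) = c/(1 - 5) = c/(-4) = c*(-1/4) = -c/4)
1/(N(K) + o) = 1/(-(8 + 72*sqrt(2))/4 - 42948) = 1/((-2 - 18*sqrt(2)) - 42948) = 1/(-42950 - 18*sqrt(2))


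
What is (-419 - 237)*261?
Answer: -171216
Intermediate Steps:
(-419 - 237)*261 = -656*261 = -171216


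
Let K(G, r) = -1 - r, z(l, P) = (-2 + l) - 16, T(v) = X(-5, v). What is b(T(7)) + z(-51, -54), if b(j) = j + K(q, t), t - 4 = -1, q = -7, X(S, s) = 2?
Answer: -71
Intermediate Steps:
T(v) = 2
t = 3 (t = 4 - 1 = 3)
z(l, P) = -18 + l
b(j) = -4 + j (b(j) = j + (-1 - 1*3) = j + (-1 - 3) = j - 4 = -4 + j)
b(T(7)) + z(-51, -54) = (-4 + 2) + (-18 - 51) = -2 - 69 = -71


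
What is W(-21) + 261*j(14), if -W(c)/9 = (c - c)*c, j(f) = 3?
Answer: 783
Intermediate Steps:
W(c) = 0 (W(c) = -9*(c - c)*c = -0*c = -9*0 = 0)
W(-21) + 261*j(14) = 0 + 261*3 = 0 + 783 = 783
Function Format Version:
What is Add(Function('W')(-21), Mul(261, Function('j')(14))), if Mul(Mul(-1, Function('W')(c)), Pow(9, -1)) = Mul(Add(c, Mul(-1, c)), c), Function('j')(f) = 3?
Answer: 783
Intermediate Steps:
Function('W')(c) = 0 (Function('W')(c) = Mul(-9, Mul(Add(c, Mul(-1, c)), c)) = Mul(-9, Mul(0, c)) = Mul(-9, 0) = 0)
Add(Function('W')(-21), Mul(261, Function('j')(14))) = Add(0, Mul(261, 3)) = Add(0, 783) = 783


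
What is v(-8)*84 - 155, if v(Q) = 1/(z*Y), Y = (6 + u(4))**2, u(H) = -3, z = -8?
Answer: -937/6 ≈ -156.17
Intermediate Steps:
Y = 9 (Y = (6 - 3)**2 = 3**2 = 9)
v(Q) = -1/72 (v(Q) = 1/(-8*9) = -1/8*1/9 = -1/72)
v(-8)*84 - 155 = -1/72*84 - 155 = -7/6 - 155 = -937/6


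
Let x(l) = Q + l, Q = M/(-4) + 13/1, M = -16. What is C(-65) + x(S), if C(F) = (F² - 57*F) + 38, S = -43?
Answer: 7942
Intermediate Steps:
C(F) = 38 + F² - 57*F
Q = 17 (Q = -16/(-4) + 13/1 = -16*(-¼) + 13*1 = 4 + 13 = 17)
x(l) = 17 + l
C(-65) + x(S) = (38 + (-65)² - 57*(-65)) + (17 - 43) = (38 + 4225 + 3705) - 26 = 7968 - 26 = 7942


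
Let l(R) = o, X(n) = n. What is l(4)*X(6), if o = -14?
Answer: -84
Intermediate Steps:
l(R) = -14
l(4)*X(6) = -14*6 = -84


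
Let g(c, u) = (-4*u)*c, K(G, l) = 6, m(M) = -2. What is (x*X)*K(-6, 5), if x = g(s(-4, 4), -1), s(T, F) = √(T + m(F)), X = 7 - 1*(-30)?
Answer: 888*I*√6 ≈ 2175.1*I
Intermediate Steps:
X = 37 (X = 7 + 30 = 37)
s(T, F) = √(-2 + T) (s(T, F) = √(T - 2) = √(-2 + T))
g(c, u) = -4*c*u
x = 4*I*√6 (x = -4*√(-2 - 4)*(-1) = -4*√(-6)*(-1) = -4*I*√6*(-1) = 4*I*√6 ≈ 9.798*I)
(x*X)*K(-6, 5) = ((4*I*√6)*37)*6 = (148*I*√6)*6 = 888*I*√6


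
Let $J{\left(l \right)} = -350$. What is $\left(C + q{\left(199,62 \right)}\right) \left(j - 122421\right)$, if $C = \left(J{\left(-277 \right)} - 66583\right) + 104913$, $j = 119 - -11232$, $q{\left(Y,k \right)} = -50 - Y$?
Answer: $-4190782170$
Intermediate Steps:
$j = 11351$ ($j = 119 + 11232 = 11351$)
$C = 37980$ ($C = \left(-350 - 66583\right) + 104913 = -66933 + 104913 = 37980$)
$\left(C + q{\left(199,62 \right)}\right) \left(j - 122421\right) = \left(37980 - 249\right) \left(11351 - 122421\right) = \left(37980 - 249\right) \left(-111070\right) = 37731 \left(-111070\right) = -4190782170$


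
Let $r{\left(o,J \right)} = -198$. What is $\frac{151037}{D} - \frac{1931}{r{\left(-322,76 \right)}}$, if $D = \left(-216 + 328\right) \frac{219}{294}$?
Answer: $\frac{1441541}{792} \approx 1820.1$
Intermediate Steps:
$D = \frac{584}{7}$ ($D = 112 \cdot 219 \cdot \frac{1}{294} = 112 \cdot \frac{73}{98} = \frac{584}{7} \approx 83.429$)
$\frac{151037}{D} - \frac{1931}{r{\left(-322,76 \right)}} = \frac{151037}{\frac{584}{7}} - \frac{1931}{-198} = 151037 \cdot \frac{7}{584} - - \frac{1931}{198} = \frac{14483}{8} + \frac{1931}{198} = \frac{1441541}{792}$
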